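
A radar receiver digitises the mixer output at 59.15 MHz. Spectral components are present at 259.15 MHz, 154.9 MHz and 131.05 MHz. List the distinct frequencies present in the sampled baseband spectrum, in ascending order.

fs/2 = 29.575 MHz.
259.15 MHz mod fs = 22.55 MHz.
22.55 MHz ≤ fs/2 = 29.575 MHz, appears at 22.55 MHz.
154.9 MHz mod fs = 36.6 MHz.
36.6 MHz > fs/2 = 29.575 MHz, folds to fs − 36.6 MHz = 22.55 MHz.
131.05 MHz mod fs = 12.75 MHz.
12.75 MHz ≤ fs/2 = 29.575 MHz, appears at 12.75 MHz.
Distinct values: {12.75 MHz, 22.55 MHz}.

12.75 MHz, 22.55 MHz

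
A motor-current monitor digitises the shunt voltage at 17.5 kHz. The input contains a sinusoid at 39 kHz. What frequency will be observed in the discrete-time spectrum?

39 kHz mod fs = 4 kHz.
4 kHz ≤ fs/2 = 8.75 kHz, appears at 4 kHz.

4 kHz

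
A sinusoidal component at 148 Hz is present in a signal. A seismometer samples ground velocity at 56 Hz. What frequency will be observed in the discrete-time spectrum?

20 Hz

148 Hz mod fs = 36 Hz.
36 Hz > fs/2 = 28 Hz, folds to fs − 36 Hz = 20 Hz.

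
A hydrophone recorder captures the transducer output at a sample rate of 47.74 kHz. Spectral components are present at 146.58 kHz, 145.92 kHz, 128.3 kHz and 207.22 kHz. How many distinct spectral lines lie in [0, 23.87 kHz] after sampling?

4

fs/2 = 23.87 kHz.
146.58 kHz mod fs = 3.36 kHz.
3.36 kHz ≤ fs/2 = 23.87 kHz, appears at 3.36 kHz.
145.92 kHz mod fs = 2.7 kHz.
2.7 kHz ≤ fs/2 = 23.87 kHz, appears at 2.7 kHz.
128.3 kHz mod fs = 32.82 kHz.
32.82 kHz > fs/2 = 23.87 kHz, folds to fs − 32.82 kHz = 14.92 kHz.
207.22 kHz mod fs = 16.26 kHz.
16.26 kHz ≤ fs/2 = 23.87 kHz, appears at 16.26 kHz.
Distinct values: {2.7 kHz, 3.36 kHz, 14.92 kHz, 16.26 kHz} → 4.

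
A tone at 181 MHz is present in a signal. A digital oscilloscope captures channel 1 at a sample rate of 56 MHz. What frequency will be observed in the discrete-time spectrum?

13 MHz

181 MHz mod fs = 13 MHz.
13 MHz ≤ fs/2 = 28 MHz, appears at 13 MHz.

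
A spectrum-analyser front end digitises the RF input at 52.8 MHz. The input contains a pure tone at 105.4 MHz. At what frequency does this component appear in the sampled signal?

105.4 MHz mod fs = 52.6 MHz.
52.6 MHz > fs/2 = 26.4 MHz, folds to fs − 52.6 MHz = 0.2 MHz.

0.2 MHz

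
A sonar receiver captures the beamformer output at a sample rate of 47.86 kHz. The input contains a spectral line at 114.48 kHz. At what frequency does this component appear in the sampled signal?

18.76 kHz

114.48 kHz mod fs = 18.76 kHz.
18.76 kHz ≤ fs/2 = 23.93 kHz, appears at 18.76 kHz.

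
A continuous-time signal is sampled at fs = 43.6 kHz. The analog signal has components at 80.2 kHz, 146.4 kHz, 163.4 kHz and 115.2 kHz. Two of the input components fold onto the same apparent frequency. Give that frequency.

fs/2 = 21.8 kHz.
80.2 kHz mod fs = 36.6 kHz.
36.6 kHz > fs/2 = 21.8 kHz, folds to fs − 36.6 kHz = 7 kHz.
146.4 kHz mod fs = 15.6 kHz.
15.6 kHz ≤ fs/2 = 21.8 kHz, appears at 15.6 kHz.
163.4 kHz mod fs = 32.6 kHz.
32.6 kHz > fs/2 = 21.8 kHz, folds to fs − 32.6 kHz = 11 kHz.
115.2 kHz mod fs = 28 kHz.
28 kHz > fs/2 = 21.8 kHz, folds to fs − 28 kHz = 15.6 kHz.
115.2 kHz and 146.4 kHz both map to 15.6 kHz.

15.6 kHz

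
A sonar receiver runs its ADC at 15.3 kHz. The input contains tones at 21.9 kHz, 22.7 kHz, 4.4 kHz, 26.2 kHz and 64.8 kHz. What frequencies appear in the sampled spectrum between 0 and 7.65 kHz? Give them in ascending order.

fs/2 = 7.65 kHz.
21.9 kHz mod fs = 6.6 kHz.
6.6 kHz ≤ fs/2 = 7.65 kHz, appears at 6.6 kHz.
22.7 kHz mod fs = 7.4 kHz.
7.4 kHz ≤ fs/2 = 7.65 kHz, appears at 7.4 kHz.
4.4 kHz ≤ fs/2 = 7.65 kHz, passes unchanged.
26.2 kHz mod fs = 10.9 kHz.
10.9 kHz > fs/2 = 7.65 kHz, folds to fs − 10.9 kHz = 4.4 kHz.
64.8 kHz mod fs = 3.6 kHz.
3.6 kHz ≤ fs/2 = 7.65 kHz, appears at 3.6 kHz.
Distinct values: {3.6 kHz, 4.4 kHz, 6.6 kHz, 7.4 kHz}.

3.6 kHz, 4.4 kHz, 6.6 kHz, 7.4 kHz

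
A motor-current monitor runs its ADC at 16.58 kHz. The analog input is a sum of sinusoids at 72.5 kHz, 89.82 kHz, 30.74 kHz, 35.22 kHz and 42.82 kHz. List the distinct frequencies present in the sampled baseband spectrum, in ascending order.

fs/2 = 8.29 kHz.
72.5 kHz mod fs = 6.18 kHz.
6.18 kHz ≤ fs/2 = 8.29 kHz, appears at 6.18 kHz.
89.82 kHz mod fs = 6.92 kHz.
6.92 kHz ≤ fs/2 = 8.29 kHz, appears at 6.92 kHz.
30.74 kHz mod fs = 14.16 kHz.
14.16 kHz > fs/2 = 8.29 kHz, folds to fs − 14.16 kHz = 2.42 kHz.
35.22 kHz mod fs = 2.06 kHz.
2.06 kHz ≤ fs/2 = 8.29 kHz, appears at 2.06 kHz.
42.82 kHz mod fs = 9.66 kHz.
9.66 kHz > fs/2 = 8.29 kHz, folds to fs − 9.66 kHz = 6.92 kHz.
Distinct values: {2.06 kHz, 2.42 kHz, 6.18 kHz, 6.92 kHz}.

2.06 kHz, 2.42 kHz, 6.18 kHz, 6.92 kHz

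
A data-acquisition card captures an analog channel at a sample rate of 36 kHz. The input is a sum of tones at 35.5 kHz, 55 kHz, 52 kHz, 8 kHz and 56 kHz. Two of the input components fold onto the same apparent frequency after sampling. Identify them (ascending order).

fs/2 = 18 kHz.
35.5 kHz > fs/2 = 18 kHz, folds to fs − 35.5 kHz = 0.5 kHz.
55 kHz mod fs = 19 kHz.
19 kHz > fs/2 = 18 kHz, folds to fs − 19 kHz = 17 kHz.
52 kHz mod fs = 16 kHz.
16 kHz ≤ fs/2 = 18 kHz, appears at 16 kHz.
8 kHz ≤ fs/2 = 18 kHz, passes unchanged.
56 kHz mod fs = 20 kHz.
20 kHz > fs/2 = 18 kHz, folds to fs − 20 kHz = 16 kHz.
52 kHz and 56 kHz both map to 16 kHz.

52 kHz, 56 kHz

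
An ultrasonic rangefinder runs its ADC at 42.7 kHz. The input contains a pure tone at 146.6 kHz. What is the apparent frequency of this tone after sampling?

18.5 kHz

146.6 kHz mod fs = 18.5 kHz.
18.5 kHz ≤ fs/2 = 21.35 kHz, appears at 18.5 kHz.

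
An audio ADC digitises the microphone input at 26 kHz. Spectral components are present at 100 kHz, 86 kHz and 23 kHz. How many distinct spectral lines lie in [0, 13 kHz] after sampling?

fs/2 = 13 kHz.
100 kHz mod fs = 22 kHz.
22 kHz > fs/2 = 13 kHz, folds to fs − 22 kHz = 4 kHz.
86 kHz mod fs = 8 kHz.
8 kHz ≤ fs/2 = 13 kHz, appears at 8 kHz.
23 kHz > fs/2 = 13 kHz, folds to fs − 23 kHz = 3 kHz.
Distinct values: {3 kHz, 4 kHz, 8 kHz} → 3.

3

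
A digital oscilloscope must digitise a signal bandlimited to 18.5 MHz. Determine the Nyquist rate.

37 MHz

Nyquist rate = 2 × 18.5 MHz = 37 MHz.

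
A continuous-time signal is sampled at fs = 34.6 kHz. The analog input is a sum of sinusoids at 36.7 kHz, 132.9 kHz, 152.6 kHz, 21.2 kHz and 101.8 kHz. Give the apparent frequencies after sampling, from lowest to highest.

fs/2 = 17.3 kHz.
36.7 kHz mod fs = 2.1 kHz.
2.1 kHz ≤ fs/2 = 17.3 kHz, appears at 2.1 kHz.
132.9 kHz mod fs = 29.1 kHz.
29.1 kHz > fs/2 = 17.3 kHz, folds to fs − 29.1 kHz = 5.5 kHz.
152.6 kHz mod fs = 14.2 kHz.
14.2 kHz ≤ fs/2 = 17.3 kHz, appears at 14.2 kHz.
21.2 kHz > fs/2 = 17.3 kHz, folds to fs − 21.2 kHz = 13.4 kHz.
101.8 kHz mod fs = 32.6 kHz.
32.6 kHz > fs/2 = 17.3 kHz, folds to fs − 32.6 kHz = 2 kHz.
Distinct values: {2 kHz, 2.1 kHz, 5.5 kHz, 13.4 kHz, 14.2 kHz}.

2 kHz, 2.1 kHz, 5.5 kHz, 13.4 kHz, 14.2 kHz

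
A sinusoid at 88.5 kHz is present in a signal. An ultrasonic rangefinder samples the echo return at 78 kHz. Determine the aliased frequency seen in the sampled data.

88.5 kHz mod fs = 10.5 kHz.
10.5 kHz ≤ fs/2 = 39 kHz, appears at 10.5 kHz.

10.5 kHz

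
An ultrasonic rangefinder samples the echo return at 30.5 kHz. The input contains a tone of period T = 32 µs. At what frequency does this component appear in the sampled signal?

0.75 kHz

T = 32 µs → f = 1/T = 31.25 kHz.
31.25 kHz mod fs = 0.75 kHz.
0.75 kHz ≤ fs/2 = 15.25 kHz, appears at 0.75 kHz.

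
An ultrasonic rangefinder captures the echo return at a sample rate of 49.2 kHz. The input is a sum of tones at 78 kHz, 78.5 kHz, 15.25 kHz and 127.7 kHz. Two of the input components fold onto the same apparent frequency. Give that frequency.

fs/2 = 24.6 kHz.
78 kHz mod fs = 28.8 kHz.
28.8 kHz > fs/2 = 24.6 kHz, folds to fs − 28.8 kHz = 20.4 kHz.
78.5 kHz mod fs = 29.3 kHz.
29.3 kHz > fs/2 = 24.6 kHz, folds to fs − 29.3 kHz = 19.9 kHz.
15.25 kHz ≤ fs/2 = 24.6 kHz, passes unchanged.
127.7 kHz mod fs = 29.3 kHz.
29.3 kHz > fs/2 = 24.6 kHz, folds to fs − 29.3 kHz = 19.9 kHz.
78.5 kHz and 127.7 kHz both map to 19.9 kHz.

19.9 kHz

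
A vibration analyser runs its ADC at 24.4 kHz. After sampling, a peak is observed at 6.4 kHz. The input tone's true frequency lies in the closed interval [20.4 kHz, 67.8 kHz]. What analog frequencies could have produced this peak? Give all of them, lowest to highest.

30.8 kHz, 42.4 kHz, 55.2 kHz, 66.8 kHz

Frequencies that alias to 6.4 kHz are k·fs ± 6.4 kHz for integer k ≥ 0.
k=0: 6.4 kHz.
k=1: 18 kHz, 30.8 kHz.
k=2: 42.4 kHz, 55.2 kHz.
k=3: 66.8 kHz, 79.6 kHz.
k=4: 91.2 kHz, 104 kHz.
Within [20.4 kHz, 67.8 kHz]: 30.8 kHz, 42.4 kHz, 55.2 kHz, 66.8 kHz.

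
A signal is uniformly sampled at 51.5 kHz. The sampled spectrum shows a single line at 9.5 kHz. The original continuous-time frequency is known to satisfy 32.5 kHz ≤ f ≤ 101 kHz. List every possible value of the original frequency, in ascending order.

Frequencies that alias to 9.5 kHz are k·fs ± 9.5 kHz for integer k ≥ 0.
k=0: 9.5 kHz.
k=1: 42 kHz, 61 kHz.
k=2: 93.5 kHz, 112.5 kHz.
k=3: 145 kHz, 164 kHz.
Within [32.5 kHz, 101 kHz]: 42 kHz, 61 kHz, 93.5 kHz.

42 kHz, 61 kHz, 93.5 kHz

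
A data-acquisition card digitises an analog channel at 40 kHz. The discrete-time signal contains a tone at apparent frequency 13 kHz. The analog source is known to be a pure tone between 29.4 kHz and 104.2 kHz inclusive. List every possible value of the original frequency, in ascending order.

Frequencies that alias to 13 kHz are k·fs ± 13 kHz for integer k ≥ 0.
k=0: 13 kHz.
k=1: 27 kHz, 53 kHz.
k=2: 67 kHz, 93 kHz.
k=3: 107 kHz, 133 kHz.
Within [29.4 kHz, 104.2 kHz]: 53 kHz, 67 kHz, 93 kHz.

53 kHz, 67 kHz, 93 kHz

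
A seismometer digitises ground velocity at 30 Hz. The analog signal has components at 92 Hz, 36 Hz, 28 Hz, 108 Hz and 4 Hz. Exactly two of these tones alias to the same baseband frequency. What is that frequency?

fs/2 = 15 Hz.
92 Hz mod fs = 2 Hz.
2 Hz ≤ fs/2 = 15 Hz, appears at 2 Hz.
36 Hz mod fs = 6 Hz.
6 Hz ≤ fs/2 = 15 Hz, appears at 6 Hz.
28 Hz > fs/2 = 15 Hz, folds to fs − 28 Hz = 2 Hz.
108 Hz mod fs = 18 Hz.
18 Hz > fs/2 = 15 Hz, folds to fs − 18 Hz = 12 Hz.
4 Hz ≤ fs/2 = 15 Hz, passes unchanged.
28 Hz and 92 Hz both map to 2 Hz.

2 Hz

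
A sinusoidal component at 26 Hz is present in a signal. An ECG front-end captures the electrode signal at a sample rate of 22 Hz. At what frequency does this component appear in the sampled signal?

4 Hz

26 Hz mod fs = 4 Hz.
4 Hz ≤ fs/2 = 11 Hz, appears at 4 Hz.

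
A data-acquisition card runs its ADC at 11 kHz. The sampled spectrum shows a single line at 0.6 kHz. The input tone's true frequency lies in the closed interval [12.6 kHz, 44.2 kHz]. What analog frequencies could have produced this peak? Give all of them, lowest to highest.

Frequencies that alias to 0.6 kHz are k·fs ± 0.6 kHz for integer k ≥ 0.
k=0: 0.6 kHz.
k=1: 10.4 kHz, 11.6 kHz.
k=2: 21.4 kHz, 22.6 kHz.
k=3: 32.4 kHz, 33.6 kHz.
k=4: 43.4 kHz, 44.6 kHz.
k=5: 54.4 kHz, 55.6 kHz.
Within [12.6 kHz, 44.2 kHz]: 21.4 kHz, 22.6 kHz, 32.4 kHz, 33.6 kHz, 43.4 kHz.

21.4 kHz, 22.6 kHz, 32.4 kHz, 33.6 kHz, 43.4 kHz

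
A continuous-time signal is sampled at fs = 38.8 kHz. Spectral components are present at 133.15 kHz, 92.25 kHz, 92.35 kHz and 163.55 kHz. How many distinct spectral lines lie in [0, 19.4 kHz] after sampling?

fs/2 = 19.4 kHz.
133.15 kHz mod fs = 16.75 kHz.
16.75 kHz ≤ fs/2 = 19.4 kHz, appears at 16.75 kHz.
92.25 kHz mod fs = 14.65 kHz.
14.65 kHz ≤ fs/2 = 19.4 kHz, appears at 14.65 kHz.
92.35 kHz mod fs = 14.75 kHz.
14.75 kHz ≤ fs/2 = 19.4 kHz, appears at 14.75 kHz.
163.55 kHz mod fs = 8.35 kHz.
8.35 kHz ≤ fs/2 = 19.4 kHz, appears at 8.35 kHz.
Distinct values: {8.35 kHz, 14.65 kHz, 14.75 kHz, 16.75 kHz} → 4.

4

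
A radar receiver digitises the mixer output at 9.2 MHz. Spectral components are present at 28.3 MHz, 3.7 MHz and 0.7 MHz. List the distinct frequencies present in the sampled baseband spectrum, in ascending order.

0.7 MHz, 3.7 MHz

fs/2 = 4.6 MHz.
28.3 MHz mod fs = 0.7 MHz.
0.7 MHz ≤ fs/2 = 4.6 MHz, appears at 0.7 MHz.
3.7 MHz ≤ fs/2 = 4.6 MHz, passes unchanged.
0.7 MHz ≤ fs/2 = 4.6 MHz, passes unchanged.
Distinct values: {0.7 MHz, 3.7 MHz}.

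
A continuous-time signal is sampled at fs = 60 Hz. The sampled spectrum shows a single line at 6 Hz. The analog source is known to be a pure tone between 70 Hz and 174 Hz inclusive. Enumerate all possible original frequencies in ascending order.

114 Hz, 126 Hz, 174 Hz

Frequencies that alias to 6 Hz are k·fs ± 6 Hz for integer k ≥ 0.
k=0: 6 Hz.
k=1: 54 Hz, 66 Hz.
k=2: 114 Hz, 126 Hz.
k=3: 174 Hz, 186 Hz.
k=4: 234 Hz, 246 Hz.
Within [70 Hz, 174 Hz]: 114 Hz, 126 Hz, 174 Hz.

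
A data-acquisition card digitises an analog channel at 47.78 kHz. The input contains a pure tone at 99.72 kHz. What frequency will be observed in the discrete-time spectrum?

99.72 kHz mod fs = 4.16 kHz.
4.16 kHz ≤ fs/2 = 23.89 kHz, appears at 4.16 kHz.

4.16 kHz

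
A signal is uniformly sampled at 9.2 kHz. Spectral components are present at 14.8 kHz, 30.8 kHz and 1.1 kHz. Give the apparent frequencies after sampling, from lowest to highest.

1.1 kHz, 3.2 kHz, 3.6 kHz

fs/2 = 4.6 kHz.
14.8 kHz mod fs = 5.6 kHz.
5.6 kHz > fs/2 = 4.6 kHz, folds to fs − 5.6 kHz = 3.6 kHz.
30.8 kHz mod fs = 3.2 kHz.
3.2 kHz ≤ fs/2 = 4.6 kHz, appears at 3.2 kHz.
1.1 kHz ≤ fs/2 = 4.6 kHz, passes unchanged.
Distinct values: {1.1 kHz, 3.2 kHz, 3.6 kHz}.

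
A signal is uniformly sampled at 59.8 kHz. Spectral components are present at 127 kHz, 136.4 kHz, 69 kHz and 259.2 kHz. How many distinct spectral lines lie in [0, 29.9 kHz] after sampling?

4

fs/2 = 29.9 kHz.
127 kHz mod fs = 7.4 kHz.
7.4 kHz ≤ fs/2 = 29.9 kHz, appears at 7.4 kHz.
136.4 kHz mod fs = 16.8 kHz.
16.8 kHz ≤ fs/2 = 29.9 kHz, appears at 16.8 kHz.
69 kHz mod fs = 9.2 kHz.
9.2 kHz ≤ fs/2 = 29.9 kHz, appears at 9.2 kHz.
259.2 kHz mod fs = 20 kHz.
20 kHz ≤ fs/2 = 29.9 kHz, appears at 20 kHz.
Distinct values: {7.4 kHz, 9.2 kHz, 16.8 kHz, 20 kHz} → 4.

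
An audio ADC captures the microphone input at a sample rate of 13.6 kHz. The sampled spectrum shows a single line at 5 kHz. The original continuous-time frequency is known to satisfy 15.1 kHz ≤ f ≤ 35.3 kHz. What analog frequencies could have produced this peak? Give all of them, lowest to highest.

Frequencies that alias to 5 kHz are k·fs ± 5 kHz for integer k ≥ 0.
k=0: 5 kHz.
k=1: 8.6 kHz, 18.6 kHz.
k=2: 22.2 kHz, 32.2 kHz.
k=3: 35.8 kHz, 45.8 kHz.
Within [15.1 kHz, 35.3 kHz]: 18.6 kHz, 22.2 kHz, 32.2 kHz.

18.6 kHz, 22.2 kHz, 32.2 kHz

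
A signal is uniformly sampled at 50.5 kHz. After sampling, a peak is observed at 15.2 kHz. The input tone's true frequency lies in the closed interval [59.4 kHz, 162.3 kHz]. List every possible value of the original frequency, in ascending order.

65.7 kHz, 85.8 kHz, 116.2 kHz, 136.3 kHz

Frequencies that alias to 15.2 kHz are k·fs ± 15.2 kHz for integer k ≥ 0.
k=0: 15.2 kHz.
k=1: 35.3 kHz, 65.7 kHz.
k=2: 85.8 kHz, 116.2 kHz.
k=3: 136.3 kHz, 166.7 kHz.
k=4: 186.8 kHz, 217.2 kHz.
Within [59.4 kHz, 162.3 kHz]: 65.7 kHz, 85.8 kHz, 116.2 kHz, 136.3 kHz.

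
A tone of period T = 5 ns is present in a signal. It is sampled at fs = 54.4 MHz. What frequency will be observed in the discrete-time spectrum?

T = 5 ns → f = 1/T = 200 MHz.
200 MHz mod fs = 36.8 MHz.
36.8 MHz > fs/2 = 27.2 MHz, folds to fs − 36.8 MHz = 17.6 MHz.

17.6 MHz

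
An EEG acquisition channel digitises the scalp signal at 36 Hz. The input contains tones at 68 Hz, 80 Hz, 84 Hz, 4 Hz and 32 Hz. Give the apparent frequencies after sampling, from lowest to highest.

4 Hz, 8 Hz, 12 Hz

fs/2 = 18 Hz.
68 Hz mod fs = 32 Hz.
32 Hz > fs/2 = 18 Hz, folds to fs − 32 Hz = 4 Hz.
80 Hz mod fs = 8 Hz.
8 Hz ≤ fs/2 = 18 Hz, appears at 8 Hz.
84 Hz mod fs = 12 Hz.
12 Hz ≤ fs/2 = 18 Hz, appears at 12 Hz.
4 Hz ≤ fs/2 = 18 Hz, passes unchanged.
32 Hz > fs/2 = 18 Hz, folds to fs − 32 Hz = 4 Hz.
Distinct values: {4 Hz, 8 Hz, 12 Hz}.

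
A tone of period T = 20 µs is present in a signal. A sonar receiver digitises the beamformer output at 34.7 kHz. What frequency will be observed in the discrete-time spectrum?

15.3 kHz

T = 20 µs → f = 1/T = 50 kHz.
50 kHz mod fs = 15.3 kHz.
15.3 kHz ≤ fs/2 = 17.35 kHz, appears at 15.3 kHz.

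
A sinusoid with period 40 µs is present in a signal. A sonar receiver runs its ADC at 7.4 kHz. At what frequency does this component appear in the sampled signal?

T = 40 µs → f = 1/T = 25 kHz.
25 kHz mod fs = 2.8 kHz.
2.8 kHz ≤ fs/2 = 3.7 kHz, appears at 2.8 kHz.

2.8 kHz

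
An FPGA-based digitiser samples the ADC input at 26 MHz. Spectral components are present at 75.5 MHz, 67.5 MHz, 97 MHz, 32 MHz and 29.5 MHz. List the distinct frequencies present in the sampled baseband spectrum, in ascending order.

2.5 MHz, 3.5 MHz, 6 MHz, 7 MHz, 10.5 MHz

fs/2 = 13 MHz.
75.5 MHz mod fs = 23.5 MHz.
23.5 MHz > fs/2 = 13 MHz, folds to fs − 23.5 MHz = 2.5 MHz.
67.5 MHz mod fs = 15.5 MHz.
15.5 MHz > fs/2 = 13 MHz, folds to fs − 15.5 MHz = 10.5 MHz.
97 MHz mod fs = 19 MHz.
19 MHz > fs/2 = 13 MHz, folds to fs − 19 MHz = 7 MHz.
32 MHz mod fs = 6 MHz.
6 MHz ≤ fs/2 = 13 MHz, appears at 6 MHz.
29.5 MHz mod fs = 3.5 MHz.
3.5 MHz ≤ fs/2 = 13 MHz, appears at 3.5 MHz.
Distinct values: {2.5 MHz, 3.5 MHz, 6 MHz, 7 MHz, 10.5 MHz}.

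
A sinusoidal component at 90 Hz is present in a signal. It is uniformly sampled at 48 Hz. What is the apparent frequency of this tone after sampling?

6 Hz

90 Hz mod fs = 42 Hz.
42 Hz > fs/2 = 24 Hz, folds to fs − 42 Hz = 6 Hz.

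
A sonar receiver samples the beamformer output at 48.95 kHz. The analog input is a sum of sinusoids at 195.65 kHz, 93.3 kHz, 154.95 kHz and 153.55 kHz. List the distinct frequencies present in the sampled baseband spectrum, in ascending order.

fs/2 = 24.475 kHz.
195.65 kHz mod fs = 48.8 kHz.
48.8 kHz > fs/2 = 24.475 kHz, folds to fs − 48.8 kHz = 0.15 kHz.
93.3 kHz mod fs = 44.35 kHz.
44.35 kHz > fs/2 = 24.475 kHz, folds to fs − 44.35 kHz = 4.6 kHz.
154.95 kHz mod fs = 8.1 kHz.
8.1 kHz ≤ fs/2 = 24.475 kHz, appears at 8.1 kHz.
153.55 kHz mod fs = 6.7 kHz.
6.7 kHz ≤ fs/2 = 24.475 kHz, appears at 6.7 kHz.
Distinct values: {0.15 kHz, 4.6 kHz, 6.7 kHz, 8.1 kHz}.

0.15 kHz, 4.6 kHz, 6.7 kHz, 8.1 kHz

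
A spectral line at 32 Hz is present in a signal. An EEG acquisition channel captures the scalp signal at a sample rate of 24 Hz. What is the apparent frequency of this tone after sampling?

8 Hz

32 Hz mod fs = 8 Hz.
8 Hz ≤ fs/2 = 12 Hz, appears at 8 Hz.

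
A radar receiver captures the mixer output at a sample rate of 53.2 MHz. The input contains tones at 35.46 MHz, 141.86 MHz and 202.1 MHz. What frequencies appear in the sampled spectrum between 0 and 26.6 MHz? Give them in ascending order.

10.7 MHz, 17.74 MHz

fs/2 = 26.6 MHz.
35.46 MHz > fs/2 = 26.6 MHz, folds to fs − 35.46 MHz = 17.74 MHz.
141.86 MHz mod fs = 35.46 MHz.
35.46 MHz > fs/2 = 26.6 MHz, folds to fs − 35.46 MHz = 17.74 MHz.
202.1 MHz mod fs = 42.5 MHz.
42.5 MHz > fs/2 = 26.6 MHz, folds to fs − 42.5 MHz = 10.7 MHz.
Distinct values: {10.7 MHz, 17.74 MHz}.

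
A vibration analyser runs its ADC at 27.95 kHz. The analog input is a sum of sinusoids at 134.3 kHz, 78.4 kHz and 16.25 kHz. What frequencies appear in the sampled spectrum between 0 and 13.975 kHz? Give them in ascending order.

fs/2 = 13.975 kHz.
134.3 kHz mod fs = 22.5 kHz.
22.5 kHz > fs/2 = 13.975 kHz, folds to fs − 22.5 kHz = 5.45 kHz.
78.4 kHz mod fs = 22.5 kHz.
22.5 kHz > fs/2 = 13.975 kHz, folds to fs − 22.5 kHz = 5.45 kHz.
16.25 kHz > fs/2 = 13.975 kHz, folds to fs − 16.25 kHz = 11.7 kHz.
Distinct values: {5.45 kHz, 11.7 kHz}.

5.45 kHz, 11.7 kHz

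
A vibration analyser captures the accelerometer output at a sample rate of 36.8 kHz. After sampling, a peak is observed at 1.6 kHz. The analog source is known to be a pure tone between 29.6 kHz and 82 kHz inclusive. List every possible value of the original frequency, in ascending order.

35.2 kHz, 38.4 kHz, 72 kHz, 75.2 kHz

Frequencies that alias to 1.6 kHz are k·fs ± 1.6 kHz for integer k ≥ 0.
k=0: 1.6 kHz.
k=1: 35.2 kHz, 38.4 kHz.
k=2: 72 kHz, 75.2 kHz.
k=3: 108.8 kHz, 112 kHz.
Within [29.6 kHz, 82 kHz]: 35.2 kHz, 38.4 kHz, 72 kHz, 75.2 kHz.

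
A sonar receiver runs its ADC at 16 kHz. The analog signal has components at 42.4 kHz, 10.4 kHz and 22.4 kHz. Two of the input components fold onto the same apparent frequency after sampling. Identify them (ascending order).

10.4 kHz, 42.4 kHz

fs/2 = 8 kHz.
42.4 kHz mod fs = 10.4 kHz.
10.4 kHz > fs/2 = 8 kHz, folds to fs − 10.4 kHz = 5.6 kHz.
10.4 kHz > fs/2 = 8 kHz, folds to fs − 10.4 kHz = 5.6 kHz.
22.4 kHz mod fs = 6.4 kHz.
6.4 kHz ≤ fs/2 = 8 kHz, appears at 6.4 kHz.
10.4 kHz and 42.4 kHz both map to 5.6 kHz.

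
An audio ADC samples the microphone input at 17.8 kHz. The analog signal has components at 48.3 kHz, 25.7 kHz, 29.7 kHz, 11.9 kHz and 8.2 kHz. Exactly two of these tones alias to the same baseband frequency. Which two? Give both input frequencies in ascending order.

fs/2 = 8.9 kHz.
48.3 kHz mod fs = 12.7 kHz.
12.7 kHz > fs/2 = 8.9 kHz, folds to fs − 12.7 kHz = 5.1 kHz.
25.7 kHz mod fs = 7.9 kHz.
7.9 kHz ≤ fs/2 = 8.9 kHz, appears at 7.9 kHz.
29.7 kHz mod fs = 11.9 kHz.
11.9 kHz > fs/2 = 8.9 kHz, folds to fs − 11.9 kHz = 5.9 kHz.
11.9 kHz > fs/2 = 8.9 kHz, folds to fs − 11.9 kHz = 5.9 kHz.
8.2 kHz ≤ fs/2 = 8.9 kHz, passes unchanged.
11.9 kHz and 29.7 kHz both map to 5.9 kHz.

11.9 kHz, 29.7 kHz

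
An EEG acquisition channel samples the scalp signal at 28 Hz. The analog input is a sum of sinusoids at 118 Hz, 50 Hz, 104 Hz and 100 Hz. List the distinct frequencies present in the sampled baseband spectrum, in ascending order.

6 Hz, 8 Hz, 12 Hz

fs/2 = 14 Hz.
118 Hz mod fs = 6 Hz.
6 Hz ≤ fs/2 = 14 Hz, appears at 6 Hz.
50 Hz mod fs = 22 Hz.
22 Hz > fs/2 = 14 Hz, folds to fs − 22 Hz = 6 Hz.
104 Hz mod fs = 20 Hz.
20 Hz > fs/2 = 14 Hz, folds to fs − 20 Hz = 8 Hz.
100 Hz mod fs = 16 Hz.
16 Hz > fs/2 = 14 Hz, folds to fs − 16 Hz = 12 Hz.
Distinct values: {6 Hz, 8 Hz, 12 Hz}.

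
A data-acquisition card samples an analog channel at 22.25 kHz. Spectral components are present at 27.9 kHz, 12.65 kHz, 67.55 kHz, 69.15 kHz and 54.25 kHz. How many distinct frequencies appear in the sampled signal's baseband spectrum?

fs/2 = 11.125 kHz.
27.9 kHz mod fs = 5.65 kHz.
5.65 kHz ≤ fs/2 = 11.125 kHz, appears at 5.65 kHz.
12.65 kHz > fs/2 = 11.125 kHz, folds to fs − 12.65 kHz = 9.6 kHz.
67.55 kHz mod fs = 0.8 kHz.
0.8 kHz ≤ fs/2 = 11.125 kHz, appears at 0.8 kHz.
69.15 kHz mod fs = 2.4 kHz.
2.4 kHz ≤ fs/2 = 11.125 kHz, appears at 2.4 kHz.
54.25 kHz mod fs = 9.75 kHz.
9.75 kHz ≤ fs/2 = 11.125 kHz, appears at 9.75 kHz.
Distinct values: {0.8 kHz, 2.4 kHz, 5.65 kHz, 9.6 kHz, 9.75 kHz} → 5.

5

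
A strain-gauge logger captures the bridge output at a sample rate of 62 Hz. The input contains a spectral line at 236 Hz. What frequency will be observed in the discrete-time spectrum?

236 Hz mod fs = 50 Hz.
50 Hz > fs/2 = 31 Hz, folds to fs − 50 Hz = 12 Hz.

12 Hz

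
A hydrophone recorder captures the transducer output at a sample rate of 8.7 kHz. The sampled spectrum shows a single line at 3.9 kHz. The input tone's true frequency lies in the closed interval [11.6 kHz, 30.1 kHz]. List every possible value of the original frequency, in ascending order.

12.6 kHz, 13.5 kHz, 21.3 kHz, 22.2 kHz, 30 kHz

Frequencies that alias to 3.9 kHz are k·fs ± 3.9 kHz for integer k ≥ 0.
k=0: 3.9 kHz.
k=1: 4.8 kHz, 12.6 kHz.
k=2: 13.5 kHz, 21.3 kHz.
k=3: 22.2 kHz, 30 kHz.
k=4: 30.9 kHz, 38.7 kHz.
Within [11.6 kHz, 30.1 kHz]: 12.6 kHz, 13.5 kHz, 21.3 kHz, 22.2 kHz, 30 kHz.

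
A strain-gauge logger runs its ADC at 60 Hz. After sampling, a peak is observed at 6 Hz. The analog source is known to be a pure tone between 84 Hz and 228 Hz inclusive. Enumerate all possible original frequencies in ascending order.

Frequencies that alias to 6 Hz are k·fs ± 6 Hz for integer k ≥ 0.
k=0: 6 Hz.
k=1: 54 Hz, 66 Hz.
k=2: 114 Hz, 126 Hz.
k=3: 174 Hz, 186 Hz.
k=4: 234 Hz, 246 Hz.
Within [84 Hz, 228 Hz]: 114 Hz, 126 Hz, 174 Hz, 186 Hz.

114 Hz, 126 Hz, 174 Hz, 186 Hz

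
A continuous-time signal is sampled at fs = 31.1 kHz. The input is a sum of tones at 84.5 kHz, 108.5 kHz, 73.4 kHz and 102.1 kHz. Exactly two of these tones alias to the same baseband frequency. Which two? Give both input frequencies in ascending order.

fs/2 = 15.55 kHz.
84.5 kHz mod fs = 22.3 kHz.
22.3 kHz > fs/2 = 15.55 kHz, folds to fs − 22.3 kHz = 8.8 kHz.
108.5 kHz mod fs = 15.2 kHz.
15.2 kHz ≤ fs/2 = 15.55 kHz, appears at 15.2 kHz.
73.4 kHz mod fs = 11.2 kHz.
11.2 kHz ≤ fs/2 = 15.55 kHz, appears at 11.2 kHz.
102.1 kHz mod fs = 8.8 kHz.
8.8 kHz ≤ fs/2 = 15.55 kHz, appears at 8.8 kHz.
84.5 kHz and 102.1 kHz both map to 8.8 kHz.

84.5 kHz, 102.1 kHz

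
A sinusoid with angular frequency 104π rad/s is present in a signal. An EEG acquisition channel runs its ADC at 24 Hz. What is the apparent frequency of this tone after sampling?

ω = 104π rad/s → f = ω/(2π) = 52 Hz.
52 Hz mod fs = 4 Hz.
4 Hz ≤ fs/2 = 12 Hz, appears at 4 Hz.

4 Hz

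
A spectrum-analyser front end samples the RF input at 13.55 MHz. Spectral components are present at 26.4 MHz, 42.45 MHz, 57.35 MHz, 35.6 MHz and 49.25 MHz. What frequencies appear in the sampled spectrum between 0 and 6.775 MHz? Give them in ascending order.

0.7 MHz, 1.8 MHz, 3.15 MHz, 4.95 MHz, 5.05 MHz

fs/2 = 6.775 MHz.
26.4 MHz mod fs = 12.85 MHz.
12.85 MHz > fs/2 = 6.775 MHz, folds to fs − 12.85 MHz = 0.7 MHz.
42.45 MHz mod fs = 1.8 MHz.
1.8 MHz ≤ fs/2 = 6.775 MHz, appears at 1.8 MHz.
57.35 MHz mod fs = 3.15 MHz.
3.15 MHz ≤ fs/2 = 6.775 MHz, appears at 3.15 MHz.
35.6 MHz mod fs = 8.5 MHz.
8.5 MHz > fs/2 = 6.775 MHz, folds to fs − 8.5 MHz = 5.05 MHz.
49.25 MHz mod fs = 8.6 MHz.
8.6 MHz > fs/2 = 6.775 MHz, folds to fs − 8.6 MHz = 4.95 MHz.
Distinct values: {0.7 MHz, 1.8 MHz, 3.15 MHz, 4.95 MHz, 5.05 MHz}.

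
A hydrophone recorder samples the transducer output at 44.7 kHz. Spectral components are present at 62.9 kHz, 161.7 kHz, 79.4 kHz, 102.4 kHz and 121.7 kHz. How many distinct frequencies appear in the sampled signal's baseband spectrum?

fs/2 = 22.35 kHz.
62.9 kHz mod fs = 18.2 kHz.
18.2 kHz ≤ fs/2 = 22.35 kHz, appears at 18.2 kHz.
161.7 kHz mod fs = 27.6 kHz.
27.6 kHz > fs/2 = 22.35 kHz, folds to fs − 27.6 kHz = 17.1 kHz.
79.4 kHz mod fs = 34.7 kHz.
34.7 kHz > fs/2 = 22.35 kHz, folds to fs − 34.7 kHz = 10 kHz.
102.4 kHz mod fs = 13 kHz.
13 kHz ≤ fs/2 = 22.35 kHz, appears at 13 kHz.
121.7 kHz mod fs = 32.3 kHz.
32.3 kHz > fs/2 = 22.35 kHz, folds to fs − 32.3 kHz = 12.4 kHz.
Distinct values: {10 kHz, 12.4 kHz, 13 kHz, 17.1 kHz, 18.2 kHz} → 5.

5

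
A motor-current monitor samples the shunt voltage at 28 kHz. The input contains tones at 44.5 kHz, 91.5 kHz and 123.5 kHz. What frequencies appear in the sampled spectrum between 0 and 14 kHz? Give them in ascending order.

7.5 kHz, 11.5 kHz

fs/2 = 14 kHz.
44.5 kHz mod fs = 16.5 kHz.
16.5 kHz > fs/2 = 14 kHz, folds to fs − 16.5 kHz = 11.5 kHz.
91.5 kHz mod fs = 7.5 kHz.
7.5 kHz ≤ fs/2 = 14 kHz, appears at 7.5 kHz.
123.5 kHz mod fs = 11.5 kHz.
11.5 kHz ≤ fs/2 = 14 kHz, appears at 11.5 kHz.
Distinct values: {7.5 kHz, 11.5 kHz}.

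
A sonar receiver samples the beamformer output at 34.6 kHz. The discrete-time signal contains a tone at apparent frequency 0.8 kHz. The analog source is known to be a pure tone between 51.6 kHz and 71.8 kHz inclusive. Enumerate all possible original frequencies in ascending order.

Frequencies that alias to 0.8 kHz are k·fs ± 0.8 kHz for integer k ≥ 0.
k=0: 0.8 kHz.
k=1: 33.8 kHz, 35.4 kHz.
k=2: 68.4 kHz, 70 kHz.
k=3: 103 kHz, 104.6 kHz.
Within [51.6 kHz, 71.8 kHz]: 68.4 kHz, 70 kHz.

68.4 kHz, 70 kHz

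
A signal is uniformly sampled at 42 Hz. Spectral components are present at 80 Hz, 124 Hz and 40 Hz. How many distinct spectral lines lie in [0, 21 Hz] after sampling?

fs/2 = 21 Hz.
80 Hz mod fs = 38 Hz.
38 Hz > fs/2 = 21 Hz, folds to fs − 38 Hz = 4 Hz.
124 Hz mod fs = 40 Hz.
40 Hz > fs/2 = 21 Hz, folds to fs − 40 Hz = 2 Hz.
40 Hz > fs/2 = 21 Hz, folds to fs − 40 Hz = 2 Hz.
Distinct values: {2 Hz, 4 Hz} → 2.

2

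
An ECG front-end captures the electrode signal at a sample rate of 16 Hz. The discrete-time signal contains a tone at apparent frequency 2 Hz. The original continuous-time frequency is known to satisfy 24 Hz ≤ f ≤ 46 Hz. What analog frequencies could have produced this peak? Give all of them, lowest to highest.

Frequencies that alias to 2 Hz are k·fs ± 2 Hz for integer k ≥ 0.
k=0: 2 Hz.
k=1: 14 Hz, 18 Hz.
k=2: 30 Hz, 34 Hz.
k=3: 46 Hz, 50 Hz.
k=4: 62 Hz, 66 Hz.
Within [24 Hz, 46 Hz]: 30 Hz, 34 Hz, 46 Hz.

30 Hz, 34 Hz, 46 Hz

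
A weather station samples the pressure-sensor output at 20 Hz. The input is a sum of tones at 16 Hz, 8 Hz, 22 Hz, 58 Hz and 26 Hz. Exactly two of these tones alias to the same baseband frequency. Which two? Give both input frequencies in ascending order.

fs/2 = 10 Hz.
16 Hz > fs/2 = 10 Hz, folds to fs − 16 Hz = 4 Hz.
8 Hz ≤ fs/2 = 10 Hz, passes unchanged.
22 Hz mod fs = 2 Hz.
2 Hz ≤ fs/2 = 10 Hz, appears at 2 Hz.
58 Hz mod fs = 18 Hz.
18 Hz > fs/2 = 10 Hz, folds to fs − 18 Hz = 2 Hz.
26 Hz mod fs = 6 Hz.
6 Hz ≤ fs/2 = 10 Hz, appears at 6 Hz.
22 Hz and 58 Hz both map to 2 Hz.

22 Hz, 58 Hz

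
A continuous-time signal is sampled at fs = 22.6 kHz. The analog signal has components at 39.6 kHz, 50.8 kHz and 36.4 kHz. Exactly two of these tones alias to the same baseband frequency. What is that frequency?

5.6 kHz

fs/2 = 11.3 kHz.
39.6 kHz mod fs = 17 kHz.
17 kHz > fs/2 = 11.3 kHz, folds to fs − 17 kHz = 5.6 kHz.
50.8 kHz mod fs = 5.6 kHz.
5.6 kHz ≤ fs/2 = 11.3 kHz, appears at 5.6 kHz.
36.4 kHz mod fs = 13.8 kHz.
13.8 kHz > fs/2 = 11.3 kHz, folds to fs − 13.8 kHz = 8.8 kHz.
39.6 kHz and 50.8 kHz both map to 5.6 kHz.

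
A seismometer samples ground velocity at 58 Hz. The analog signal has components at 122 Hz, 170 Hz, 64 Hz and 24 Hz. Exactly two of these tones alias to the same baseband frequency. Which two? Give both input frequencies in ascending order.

fs/2 = 29 Hz.
122 Hz mod fs = 6 Hz.
6 Hz ≤ fs/2 = 29 Hz, appears at 6 Hz.
170 Hz mod fs = 54 Hz.
54 Hz > fs/2 = 29 Hz, folds to fs − 54 Hz = 4 Hz.
64 Hz mod fs = 6 Hz.
6 Hz ≤ fs/2 = 29 Hz, appears at 6 Hz.
24 Hz ≤ fs/2 = 29 Hz, passes unchanged.
64 Hz and 122 Hz both map to 6 Hz.

64 Hz, 122 Hz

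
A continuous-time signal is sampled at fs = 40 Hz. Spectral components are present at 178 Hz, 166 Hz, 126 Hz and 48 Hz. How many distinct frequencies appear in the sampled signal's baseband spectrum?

fs/2 = 20 Hz.
178 Hz mod fs = 18 Hz.
18 Hz ≤ fs/2 = 20 Hz, appears at 18 Hz.
166 Hz mod fs = 6 Hz.
6 Hz ≤ fs/2 = 20 Hz, appears at 6 Hz.
126 Hz mod fs = 6 Hz.
6 Hz ≤ fs/2 = 20 Hz, appears at 6 Hz.
48 Hz mod fs = 8 Hz.
8 Hz ≤ fs/2 = 20 Hz, appears at 8 Hz.
Distinct values: {6 Hz, 8 Hz, 18 Hz} → 3.

3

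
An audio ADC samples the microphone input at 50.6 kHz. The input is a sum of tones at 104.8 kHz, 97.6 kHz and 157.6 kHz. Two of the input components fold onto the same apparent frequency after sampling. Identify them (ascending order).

fs/2 = 25.3 kHz.
104.8 kHz mod fs = 3.6 kHz.
3.6 kHz ≤ fs/2 = 25.3 kHz, appears at 3.6 kHz.
97.6 kHz mod fs = 47 kHz.
47 kHz > fs/2 = 25.3 kHz, folds to fs − 47 kHz = 3.6 kHz.
157.6 kHz mod fs = 5.8 kHz.
5.8 kHz ≤ fs/2 = 25.3 kHz, appears at 5.8 kHz.
97.6 kHz and 104.8 kHz both map to 3.6 kHz.

97.6 kHz, 104.8 kHz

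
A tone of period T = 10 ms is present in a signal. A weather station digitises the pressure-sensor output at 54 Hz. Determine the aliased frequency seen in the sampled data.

8 Hz

T = 10 ms → f = 1/T = 100 Hz.
100 Hz mod fs = 46 Hz.
46 Hz > fs/2 = 27 Hz, folds to fs − 46 Hz = 8 Hz.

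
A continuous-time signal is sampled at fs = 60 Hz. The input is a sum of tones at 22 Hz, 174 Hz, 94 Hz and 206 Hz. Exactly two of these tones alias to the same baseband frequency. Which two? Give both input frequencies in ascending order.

94 Hz, 206 Hz

fs/2 = 30 Hz.
22 Hz ≤ fs/2 = 30 Hz, passes unchanged.
174 Hz mod fs = 54 Hz.
54 Hz > fs/2 = 30 Hz, folds to fs − 54 Hz = 6 Hz.
94 Hz mod fs = 34 Hz.
34 Hz > fs/2 = 30 Hz, folds to fs − 34 Hz = 26 Hz.
206 Hz mod fs = 26 Hz.
26 Hz ≤ fs/2 = 30 Hz, appears at 26 Hz.
94 Hz and 206 Hz both map to 26 Hz.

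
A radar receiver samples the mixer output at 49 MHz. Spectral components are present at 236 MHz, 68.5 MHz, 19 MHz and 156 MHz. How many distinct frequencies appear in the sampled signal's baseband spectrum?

3

fs/2 = 24.5 MHz.
236 MHz mod fs = 40 MHz.
40 MHz > fs/2 = 24.5 MHz, folds to fs − 40 MHz = 9 MHz.
68.5 MHz mod fs = 19.5 MHz.
19.5 MHz ≤ fs/2 = 24.5 MHz, appears at 19.5 MHz.
19 MHz ≤ fs/2 = 24.5 MHz, passes unchanged.
156 MHz mod fs = 9 MHz.
9 MHz ≤ fs/2 = 24.5 MHz, appears at 9 MHz.
Distinct values: {9 MHz, 19 MHz, 19.5 MHz} → 3.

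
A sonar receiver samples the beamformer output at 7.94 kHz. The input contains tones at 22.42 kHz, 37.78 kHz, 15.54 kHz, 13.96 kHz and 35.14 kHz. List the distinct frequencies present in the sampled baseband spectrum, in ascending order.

0.34 kHz, 1.4 kHz, 1.92 kHz, 3.38 kHz

fs/2 = 3.97 kHz.
22.42 kHz mod fs = 6.54 kHz.
6.54 kHz > fs/2 = 3.97 kHz, folds to fs − 6.54 kHz = 1.4 kHz.
37.78 kHz mod fs = 6.02 kHz.
6.02 kHz > fs/2 = 3.97 kHz, folds to fs − 6.02 kHz = 1.92 kHz.
15.54 kHz mod fs = 7.6 kHz.
7.6 kHz > fs/2 = 3.97 kHz, folds to fs − 7.6 kHz = 0.34 kHz.
13.96 kHz mod fs = 6.02 kHz.
6.02 kHz > fs/2 = 3.97 kHz, folds to fs − 6.02 kHz = 1.92 kHz.
35.14 kHz mod fs = 3.38 kHz.
3.38 kHz ≤ fs/2 = 3.97 kHz, appears at 3.38 kHz.
Distinct values: {0.34 kHz, 1.4 kHz, 1.92 kHz, 3.38 kHz}.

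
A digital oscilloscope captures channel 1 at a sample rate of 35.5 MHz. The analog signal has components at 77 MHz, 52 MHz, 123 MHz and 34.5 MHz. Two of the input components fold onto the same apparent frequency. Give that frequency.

16.5 MHz

fs/2 = 17.75 MHz.
77 MHz mod fs = 6 MHz.
6 MHz ≤ fs/2 = 17.75 MHz, appears at 6 MHz.
52 MHz mod fs = 16.5 MHz.
16.5 MHz ≤ fs/2 = 17.75 MHz, appears at 16.5 MHz.
123 MHz mod fs = 16.5 MHz.
16.5 MHz ≤ fs/2 = 17.75 MHz, appears at 16.5 MHz.
34.5 MHz > fs/2 = 17.75 MHz, folds to fs − 34.5 MHz = 1 MHz.
52 MHz and 123 MHz both map to 16.5 MHz.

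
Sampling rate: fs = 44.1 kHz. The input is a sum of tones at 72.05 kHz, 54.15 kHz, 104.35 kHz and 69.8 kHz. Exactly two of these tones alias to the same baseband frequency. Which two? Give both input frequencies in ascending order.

72.05 kHz, 104.35 kHz

fs/2 = 22.05 kHz.
72.05 kHz mod fs = 27.95 kHz.
27.95 kHz > fs/2 = 22.05 kHz, folds to fs − 27.95 kHz = 16.15 kHz.
54.15 kHz mod fs = 10.05 kHz.
10.05 kHz ≤ fs/2 = 22.05 kHz, appears at 10.05 kHz.
104.35 kHz mod fs = 16.15 kHz.
16.15 kHz ≤ fs/2 = 22.05 kHz, appears at 16.15 kHz.
69.8 kHz mod fs = 25.7 kHz.
25.7 kHz > fs/2 = 22.05 kHz, folds to fs − 25.7 kHz = 18.4 kHz.
72.05 kHz and 104.35 kHz both map to 16.15 kHz.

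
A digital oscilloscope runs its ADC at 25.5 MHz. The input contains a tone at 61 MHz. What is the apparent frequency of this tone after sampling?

10 MHz

61 MHz mod fs = 10 MHz.
10 MHz ≤ fs/2 = 12.75 MHz, appears at 10 MHz.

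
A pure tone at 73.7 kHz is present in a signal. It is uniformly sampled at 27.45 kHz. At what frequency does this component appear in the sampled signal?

8.65 kHz

73.7 kHz mod fs = 18.8 kHz.
18.8 kHz > fs/2 = 13.725 kHz, folds to fs − 18.8 kHz = 8.65 kHz.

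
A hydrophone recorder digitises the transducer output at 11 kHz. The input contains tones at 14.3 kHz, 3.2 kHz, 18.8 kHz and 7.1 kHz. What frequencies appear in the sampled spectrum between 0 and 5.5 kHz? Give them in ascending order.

fs/2 = 5.5 kHz.
14.3 kHz mod fs = 3.3 kHz.
3.3 kHz ≤ fs/2 = 5.5 kHz, appears at 3.3 kHz.
3.2 kHz ≤ fs/2 = 5.5 kHz, passes unchanged.
18.8 kHz mod fs = 7.8 kHz.
7.8 kHz > fs/2 = 5.5 kHz, folds to fs − 7.8 kHz = 3.2 kHz.
7.1 kHz > fs/2 = 5.5 kHz, folds to fs − 7.1 kHz = 3.9 kHz.
Distinct values: {3.2 kHz, 3.3 kHz, 3.9 kHz}.

3.2 kHz, 3.3 kHz, 3.9 kHz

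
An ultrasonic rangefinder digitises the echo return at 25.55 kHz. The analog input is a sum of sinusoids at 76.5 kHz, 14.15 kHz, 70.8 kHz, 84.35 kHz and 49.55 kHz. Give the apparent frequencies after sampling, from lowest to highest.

fs/2 = 12.775 kHz.
76.5 kHz mod fs = 25.4 kHz.
25.4 kHz > fs/2 = 12.775 kHz, folds to fs − 25.4 kHz = 0.15 kHz.
14.15 kHz > fs/2 = 12.775 kHz, folds to fs − 14.15 kHz = 11.4 kHz.
70.8 kHz mod fs = 19.7 kHz.
19.7 kHz > fs/2 = 12.775 kHz, folds to fs − 19.7 kHz = 5.85 kHz.
84.35 kHz mod fs = 7.7 kHz.
7.7 kHz ≤ fs/2 = 12.775 kHz, appears at 7.7 kHz.
49.55 kHz mod fs = 24 kHz.
24 kHz > fs/2 = 12.775 kHz, folds to fs − 24 kHz = 1.55 kHz.
Distinct values: {0.15 kHz, 1.55 kHz, 5.85 kHz, 7.7 kHz, 11.4 kHz}.

0.15 kHz, 1.55 kHz, 5.85 kHz, 7.7 kHz, 11.4 kHz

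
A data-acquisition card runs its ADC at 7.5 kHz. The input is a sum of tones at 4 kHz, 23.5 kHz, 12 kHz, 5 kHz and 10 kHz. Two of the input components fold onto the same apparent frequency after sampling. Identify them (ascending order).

fs/2 = 3.75 kHz.
4 kHz > fs/2 = 3.75 kHz, folds to fs − 4 kHz = 3.5 kHz.
23.5 kHz mod fs = 1 kHz.
1 kHz ≤ fs/2 = 3.75 kHz, appears at 1 kHz.
12 kHz mod fs = 4.5 kHz.
4.5 kHz > fs/2 = 3.75 kHz, folds to fs − 4.5 kHz = 3 kHz.
5 kHz > fs/2 = 3.75 kHz, folds to fs − 5 kHz = 2.5 kHz.
10 kHz mod fs = 2.5 kHz.
2.5 kHz ≤ fs/2 = 3.75 kHz, appears at 2.5 kHz.
5 kHz and 10 kHz both map to 2.5 kHz.

5 kHz, 10 kHz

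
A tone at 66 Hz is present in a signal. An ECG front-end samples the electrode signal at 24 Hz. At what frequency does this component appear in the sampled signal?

6 Hz

66 Hz mod fs = 18 Hz.
18 Hz > fs/2 = 12 Hz, folds to fs − 18 Hz = 6 Hz.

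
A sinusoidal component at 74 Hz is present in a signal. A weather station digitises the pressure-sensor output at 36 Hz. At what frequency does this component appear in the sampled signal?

74 Hz mod fs = 2 Hz.
2 Hz ≤ fs/2 = 18 Hz, appears at 2 Hz.

2 Hz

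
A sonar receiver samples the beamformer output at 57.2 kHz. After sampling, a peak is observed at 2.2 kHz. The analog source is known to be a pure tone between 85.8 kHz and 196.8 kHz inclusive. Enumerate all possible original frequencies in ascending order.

Frequencies that alias to 2.2 kHz are k·fs ± 2.2 kHz for integer k ≥ 0.
k=0: 2.2 kHz.
k=1: 55 kHz, 59.4 kHz.
k=2: 112.2 kHz, 116.6 kHz.
k=3: 169.4 kHz, 173.8 kHz.
k=4: 226.6 kHz, 231 kHz.
Within [85.8 kHz, 196.8 kHz]: 112.2 kHz, 116.6 kHz, 169.4 kHz, 173.8 kHz.

112.2 kHz, 116.6 kHz, 169.4 kHz, 173.8 kHz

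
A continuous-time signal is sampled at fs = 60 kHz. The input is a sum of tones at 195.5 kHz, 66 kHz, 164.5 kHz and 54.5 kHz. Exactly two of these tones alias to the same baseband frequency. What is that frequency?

15.5 kHz

fs/2 = 30 kHz.
195.5 kHz mod fs = 15.5 kHz.
15.5 kHz ≤ fs/2 = 30 kHz, appears at 15.5 kHz.
66 kHz mod fs = 6 kHz.
6 kHz ≤ fs/2 = 30 kHz, appears at 6 kHz.
164.5 kHz mod fs = 44.5 kHz.
44.5 kHz > fs/2 = 30 kHz, folds to fs − 44.5 kHz = 15.5 kHz.
54.5 kHz > fs/2 = 30 kHz, folds to fs − 54.5 kHz = 5.5 kHz.
164.5 kHz and 195.5 kHz both map to 15.5 kHz.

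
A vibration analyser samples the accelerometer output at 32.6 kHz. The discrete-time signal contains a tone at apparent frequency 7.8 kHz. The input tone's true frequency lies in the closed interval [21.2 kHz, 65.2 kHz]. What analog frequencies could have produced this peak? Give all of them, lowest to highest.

Frequencies that alias to 7.8 kHz are k·fs ± 7.8 kHz for integer k ≥ 0.
k=0: 7.8 kHz.
k=1: 24.8 kHz, 40.4 kHz.
k=2: 57.4 kHz, 73 kHz.
k=3: 90 kHz, 105.6 kHz.
Within [21.2 kHz, 65.2 kHz]: 24.8 kHz, 40.4 kHz, 57.4 kHz.

24.8 kHz, 40.4 kHz, 57.4 kHz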